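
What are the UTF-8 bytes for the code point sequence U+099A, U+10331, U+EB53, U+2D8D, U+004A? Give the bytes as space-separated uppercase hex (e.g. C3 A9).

U+099A: 3-byte form → E0 A6 9A.
U+10331: 4-byte form → F0 90 8C B1.
U+EB53: 3-byte form → EE AD 93.
U+2D8D: 3-byte form → E2 B6 8D.
U+004A: 1-byte form → 4A.
Concatenated (14 bytes): E0 A6 9A F0 90 8C B1 EE AD 93 E2 B6 8D 4A.

E0 A6 9A F0 90 8C B1 EE AD 93 E2 B6 8D 4A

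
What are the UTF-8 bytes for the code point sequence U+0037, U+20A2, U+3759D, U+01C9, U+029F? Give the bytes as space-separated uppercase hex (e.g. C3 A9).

37 E2 82 A2 F0 B7 96 9D C7 89 CA 9F

U+0037: 1-byte form → 37.
U+20A2: 3-byte form → E2 82 A2.
U+3759D: 4-byte form → F0 B7 96 9D.
U+01C9: 2-byte form → C7 89.
U+029F: 2-byte form → CA 9F.
Concatenated (12 bytes): 37 E2 82 A2 F0 B7 96 9D C7 89 CA 9F.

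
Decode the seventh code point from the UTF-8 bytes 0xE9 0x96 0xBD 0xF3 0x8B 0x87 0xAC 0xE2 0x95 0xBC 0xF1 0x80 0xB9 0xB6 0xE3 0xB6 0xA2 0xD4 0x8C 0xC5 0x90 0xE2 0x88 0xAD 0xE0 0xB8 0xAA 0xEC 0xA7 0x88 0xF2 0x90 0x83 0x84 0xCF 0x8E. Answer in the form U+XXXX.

U+0150

Offset 0: leading byte 0xE9 = 11101001 → 3-byte char #1 = E9 96 BD.
Offset 3: leading byte 0xF3 = 11110011 → 4-byte char #2 = F3 8B 87 AC.
Offset 7: leading byte 0xE2 = 11100010 → 3-byte char #3 = E2 95 BC.
Offset 10: leading byte 0xF1 = 11110001 → 4-byte char #4 = F1 80 B9 B6.
Offset 14: leading byte 0xE3 = 11100011 → 3-byte char #5 = E3 B6 A2.
Offset 17: leading byte 0xD4 = 11010100 → 2-byte char #6 = D4 8C.
Offset 19: leading byte 0xC5 = 11000101 → 2-byte char #7 = C5 90.
Leading byte 0xC5 = 11000101 matches 110xxxxx → 2-byte sequence.
Byte 1: 0xC5 = 11000101, payload 00101 (5 bits).
Byte 2: 0x90 = 10010000 (10xxxxxx ✓), payload 010000.
Concatenate: 00101010000 = 0x150 (11 bits → U+0150).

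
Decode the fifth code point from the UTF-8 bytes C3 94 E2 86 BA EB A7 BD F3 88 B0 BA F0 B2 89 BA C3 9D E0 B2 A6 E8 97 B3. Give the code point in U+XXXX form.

U+3227A

Offset 0: leading byte 0xC3 = 11000011 → 2-byte char #1 = C3 94.
Offset 2: leading byte 0xE2 = 11100010 → 3-byte char #2 = E2 86 BA.
Offset 5: leading byte 0xEB = 11101011 → 3-byte char #3 = EB A7 BD.
Offset 8: leading byte 0xF3 = 11110011 → 4-byte char #4 = F3 88 B0 BA.
Offset 12: leading byte 0xF0 = 11110000 → 4-byte char #5 = F0 B2 89 BA.
Leading byte 0xF0 = 11110000 matches 11110xxx → 4-byte sequence.
Byte 1: 0xF0 = 11110000, payload 000 (3 bits).
Byte 2: 0xB2 = 10110010 (10xxxxxx ✓), payload 110010.
Byte 3: 0x89 = 10001001 (10xxxxxx ✓), payload 001001.
Byte 4: 0xBA = 10111010 (10xxxxxx ✓), payload 111010.
Concatenate: 000110010001001111010 = 0x3227A (21 bits → U+3227A).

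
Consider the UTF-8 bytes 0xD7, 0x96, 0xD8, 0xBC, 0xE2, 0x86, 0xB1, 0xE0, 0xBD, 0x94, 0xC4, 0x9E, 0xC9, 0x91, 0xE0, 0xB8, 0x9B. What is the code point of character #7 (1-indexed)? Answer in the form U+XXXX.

Offset 0: leading byte 0xD7 = 11010111 → 2-byte char #1 = D7 96.
Offset 2: leading byte 0xD8 = 11011000 → 2-byte char #2 = D8 BC.
Offset 4: leading byte 0xE2 = 11100010 → 3-byte char #3 = E2 86 B1.
Offset 7: leading byte 0xE0 = 11100000 → 3-byte char #4 = E0 BD 94.
Offset 10: leading byte 0xC4 = 11000100 → 2-byte char #5 = C4 9E.
Offset 12: leading byte 0xC9 = 11001001 → 2-byte char #6 = C9 91.
Offset 14: leading byte 0xE0 = 11100000 → 3-byte char #7 = E0 B8 9B.
Leading byte 0xE0 = 11100000 matches 1110xxxx → 3-byte sequence.
Byte 1: 0xE0 = 11100000, payload 0000 (4 bits).
Byte 2: 0xB8 = 10111000 (10xxxxxx ✓), payload 111000.
Byte 3: 0x9B = 10011011 (10xxxxxx ✓), payload 011011.
Concatenate: 0000111000011011 = 0xE1B (16 bits → U+0E1B).

U+0E1B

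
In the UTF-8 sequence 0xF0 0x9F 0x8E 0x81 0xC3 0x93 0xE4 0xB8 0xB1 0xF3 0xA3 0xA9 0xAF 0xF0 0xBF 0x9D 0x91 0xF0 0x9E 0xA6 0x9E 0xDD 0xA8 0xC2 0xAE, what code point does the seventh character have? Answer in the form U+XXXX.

U+0768

Offset 0: leading byte 0xF0 = 11110000 → 4-byte char #1 = F0 9F 8E 81.
Offset 4: leading byte 0xC3 = 11000011 → 2-byte char #2 = C3 93.
Offset 6: leading byte 0xE4 = 11100100 → 3-byte char #3 = E4 B8 B1.
Offset 9: leading byte 0xF3 = 11110011 → 4-byte char #4 = F3 A3 A9 AF.
Offset 13: leading byte 0xF0 = 11110000 → 4-byte char #5 = F0 BF 9D 91.
Offset 17: leading byte 0xF0 = 11110000 → 4-byte char #6 = F0 9E A6 9E.
Offset 21: leading byte 0xDD = 11011101 → 2-byte char #7 = DD A8.
Leading byte 0xDD = 11011101 matches 110xxxxx → 2-byte sequence.
Byte 1: 0xDD = 11011101, payload 11101 (5 bits).
Byte 2: 0xA8 = 10101000 (10xxxxxx ✓), payload 101000.
Concatenate: 11101101000 = 0x768 (11 bits → U+0768).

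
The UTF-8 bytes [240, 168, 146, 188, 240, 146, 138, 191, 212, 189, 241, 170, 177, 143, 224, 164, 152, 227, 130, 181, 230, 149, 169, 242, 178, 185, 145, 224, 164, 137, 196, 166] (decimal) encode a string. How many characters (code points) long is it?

Byte at offset 0: 0xF0 = 11110000 → 4-byte char (#1). Advance 4.
Byte at offset 4: 0xF0 = 11110000 → 4-byte char (#2). Advance 4.
Byte at offset 8: 0xD4 = 11010100 → 2-byte char (#3). Advance 2.
Byte at offset 10: 0xF1 = 11110001 → 4-byte char (#4). Advance 4.
Byte at offset 14: 0xE0 = 11100000 → 3-byte char (#5). Advance 3.
Byte at offset 17: 0xE3 = 11100011 → 3-byte char (#6). Advance 3.
Byte at offset 20: 0xE6 = 11100110 → 3-byte char (#7). Advance 3.
Byte at offset 23: 0xF2 = 11110010 → 4-byte char (#8). Advance 4.
Byte at offset 27: 0xE0 = 11100000 → 3-byte char (#9). Advance 3.
Byte at offset 30: 0xC4 = 11000100 → 2-byte char (#10). Advance 2.
Reached end at offset 32 after 10 code points.

10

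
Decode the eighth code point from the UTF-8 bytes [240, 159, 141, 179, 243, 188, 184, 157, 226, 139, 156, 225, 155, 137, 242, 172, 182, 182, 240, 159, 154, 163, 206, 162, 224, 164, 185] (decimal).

Offset 0: leading byte 0xF0 = 11110000 → 4-byte char #1 = F0 9F 8D B3.
Offset 4: leading byte 0xF3 = 11110011 → 4-byte char #2 = F3 BC B8 9D.
Offset 8: leading byte 0xE2 = 11100010 → 3-byte char #3 = E2 8B 9C.
Offset 11: leading byte 0xE1 = 11100001 → 3-byte char #4 = E1 9B 89.
Offset 14: leading byte 0xF2 = 11110010 → 4-byte char #5 = F2 AC B6 B6.
Offset 18: leading byte 0xF0 = 11110000 → 4-byte char #6 = F0 9F 9A A3.
Offset 22: leading byte 0xCE = 11001110 → 2-byte char #7 = CE A2.
Offset 24: leading byte 0xE0 = 11100000 → 3-byte char #8 = E0 A4 B9.
Leading byte 0xE0 = 11100000 matches 1110xxxx → 3-byte sequence.
Byte 1: 0xE0 = 11100000, payload 0000 (4 bits).
Byte 2: 0xA4 = 10100100 (10xxxxxx ✓), payload 100100.
Byte 3: 0xB9 = 10111001 (10xxxxxx ✓), payload 111001.
Concatenate: 0000100100111001 = 0x939 (16 bits → U+0939).

U+0939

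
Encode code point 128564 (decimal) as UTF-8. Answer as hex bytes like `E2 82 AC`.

F0 9F 98 B4

U+1F634 = 0x1F634 = 128564 decimal. In range U+10000–U+10FFFF → 4-byte form: 11110xxx 10xxxxxx 10xxxxxx 10xxxxxx.
Binary (21 bits): 000011111011000110100.
Split 3+6+6+6: 000 | 011111 | 011000 | 110100.
Byte 1: 11110000 = 0xF0.
Byte 2: 10011111 = 0x9F.
Byte 3: 10011000 = 0x98.
Byte 4: 10110100 = 0xB4.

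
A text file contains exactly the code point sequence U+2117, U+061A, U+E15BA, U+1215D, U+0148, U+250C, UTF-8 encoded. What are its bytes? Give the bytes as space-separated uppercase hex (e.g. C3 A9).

U+2117: 3-byte form → E2 84 97.
U+061A: 2-byte form → D8 9A.
U+E15BA: 4-byte form → F3 A1 96 BA.
U+1215D: 4-byte form → F0 92 85 9D.
U+0148: 2-byte form → C5 88.
U+250C: 3-byte form → E2 94 8C.
Concatenated (18 bytes): E2 84 97 D8 9A F3 A1 96 BA F0 92 85 9D C5 88 E2 94 8C.

E2 84 97 D8 9A F3 A1 96 BA F0 92 85 9D C5 88 E2 94 8C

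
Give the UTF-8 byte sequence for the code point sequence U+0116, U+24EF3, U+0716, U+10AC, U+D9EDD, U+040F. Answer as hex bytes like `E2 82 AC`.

C4 96 F0 A4 BB B3 DC 96 E1 82 AC F3 99 BB 9D D0 8F

U+0116: 2-byte form → C4 96.
U+24EF3: 4-byte form → F0 A4 BB B3.
U+0716: 2-byte form → DC 96.
U+10AC: 3-byte form → E1 82 AC.
U+D9EDD: 4-byte form → F3 99 BB 9D.
U+040F: 2-byte form → D0 8F.
Concatenated (17 bytes): C4 96 F0 A4 BB B3 DC 96 E1 82 AC F3 99 BB 9D D0 8F.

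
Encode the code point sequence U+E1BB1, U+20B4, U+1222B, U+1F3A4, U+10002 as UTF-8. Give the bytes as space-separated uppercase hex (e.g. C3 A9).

F3 A1 AE B1 E2 82 B4 F0 92 88 AB F0 9F 8E A4 F0 90 80 82

U+E1BB1: 4-byte form → F3 A1 AE B1.
U+20B4: 3-byte form → E2 82 B4.
U+1222B: 4-byte form → F0 92 88 AB.
U+1F3A4: 4-byte form → F0 9F 8E A4.
U+10002: 4-byte form → F0 90 80 82.
Concatenated (19 bytes): F3 A1 AE B1 E2 82 B4 F0 92 88 AB F0 9F 8E A4 F0 90 80 82.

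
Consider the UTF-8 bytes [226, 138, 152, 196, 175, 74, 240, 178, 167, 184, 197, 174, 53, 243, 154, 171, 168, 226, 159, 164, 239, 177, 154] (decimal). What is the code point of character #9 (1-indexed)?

U+FC5A

Offset 0: leading byte 0xE2 = 11100010 → 3-byte char #1 = E2 8A 98.
Offset 3: leading byte 0xC4 = 11000100 → 2-byte char #2 = C4 AF.
Offset 5: leading byte 0x4A = 01001010 → 1-byte char #3 = 4A.
Offset 6: leading byte 0xF0 = 11110000 → 4-byte char #4 = F0 B2 A7 B8.
Offset 10: leading byte 0xC5 = 11000101 → 2-byte char #5 = C5 AE.
Offset 12: leading byte 0x35 = 00110101 → 1-byte char #6 = 35.
Offset 13: leading byte 0xF3 = 11110011 → 4-byte char #7 = F3 9A AB A8.
Offset 17: leading byte 0xE2 = 11100010 → 3-byte char #8 = E2 9F A4.
Offset 20: leading byte 0xEF = 11101111 → 3-byte char #9 = EF B1 9A.
Leading byte 0xEF = 11101111 matches 1110xxxx → 3-byte sequence.
Byte 1: 0xEF = 11101111, payload 1111 (4 bits).
Byte 2: 0xB1 = 10110001 (10xxxxxx ✓), payload 110001.
Byte 3: 0x9A = 10011010 (10xxxxxx ✓), payload 011010.
Concatenate: 1111110001011010 = 0xFC5A (16 bits → U+FC5A).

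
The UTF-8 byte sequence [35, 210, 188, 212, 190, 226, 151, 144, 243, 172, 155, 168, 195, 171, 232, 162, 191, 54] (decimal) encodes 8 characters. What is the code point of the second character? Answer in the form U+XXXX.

U+04BC

Offset 0: leading byte 0x23 = 00100011 → 1-byte char #1 = 23.
Offset 1: leading byte 0xD2 = 11010010 → 2-byte char #2 = D2 BC.
Leading byte 0xD2 = 11010010 matches 110xxxxx → 2-byte sequence.
Byte 1: 0xD2 = 11010010, payload 10010 (5 bits).
Byte 2: 0xBC = 10111100 (10xxxxxx ✓), payload 111100.
Concatenate: 10010111100 = 0x4BC (11 bits → U+04BC).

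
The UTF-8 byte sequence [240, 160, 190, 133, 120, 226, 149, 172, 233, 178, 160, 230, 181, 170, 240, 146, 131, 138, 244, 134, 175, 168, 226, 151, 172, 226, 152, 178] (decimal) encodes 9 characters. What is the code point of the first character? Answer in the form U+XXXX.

Offset 0: leading byte 0xF0 = 11110000 → 4-byte char #1 = F0 A0 BE 85.
Leading byte 0xF0 = 11110000 matches 11110xxx → 4-byte sequence.
Byte 1: 0xF0 = 11110000, payload 000 (3 bits).
Byte 2: 0xA0 = 10100000 (10xxxxxx ✓), payload 100000.
Byte 3: 0xBE = 10111110 (10xxxxxx ✓), payload 111110.
Byte 4: 0x85 = 10000101 (10xxxxxx ✓), payload 000101.
Concatenate: 000100000111110000101 = 0x20F85 (21 bits → U+20F85).

U+20F85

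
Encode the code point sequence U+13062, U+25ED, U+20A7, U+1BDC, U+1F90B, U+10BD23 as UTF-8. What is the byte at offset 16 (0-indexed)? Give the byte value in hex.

U+13062 → 4-byte form F0 93 81 A2 at offsets 0–3.
U+25ED → 3-byte form E2 97 AD at offsets 4–6.
U+20A7 → 3-byte form E2 82 A7 at offsets 7–9.
U+1BDC → 3-byte form E1 AF 9C at offsets 10–12.
U+1F90B → 4-byte form F0 9F A4 8B at offsets 13–16.
Offset 16 falls in char 5's range; it's byte 4 of F0 9F A4 8B = 0x8B.

0x8B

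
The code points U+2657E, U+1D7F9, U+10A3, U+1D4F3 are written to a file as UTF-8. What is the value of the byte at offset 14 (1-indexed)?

1-indexed offset 14 is 0-indexed offset 13.
U+2657E → 4-byte form F0 A6 95 BE at offsets 0–3.
U+1D7F9 → 4-byte form F0 9D 9F B9 at offsets 4–7.
U+10A3 → 3-byte form E1 82 A3 at offsets 8–10.
U+1D4F3 → 4-byte form F0 9D 93 B3 at offsets 11–14.
Offset 13 falls in char 4's range; it's byte 3 of F0 9D 93 B3 = 0x93.

0x93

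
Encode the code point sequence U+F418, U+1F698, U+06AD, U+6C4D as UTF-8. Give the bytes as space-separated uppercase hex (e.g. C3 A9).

U+F418: 3-byte form → EF 90 98.
U+1F698: 4-byte form → F0 9F 9A 98.
U+06AD: 2-byte form → DA AD.
U+6C4D: 3-byte form → E6 B1 8D.
Concatenated (12 bytes): EF 90 98 F0 9F 9A 98 DA AD E6 B1 8D.

EF 90 98 F0 9F 9A 98 DA AD E6 B1 8D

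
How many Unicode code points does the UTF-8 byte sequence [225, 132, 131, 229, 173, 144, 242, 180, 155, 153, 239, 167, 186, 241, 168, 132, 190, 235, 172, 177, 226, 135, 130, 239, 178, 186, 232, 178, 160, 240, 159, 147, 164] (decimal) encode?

10

Byte at offset 0: 0xE1 = 11100001 → 3-byte char (#1). Advance 3.
Byte at offset 3: 0xE5 = 11100101 → 3-byte char (#2). Advance 3.
Byte at offset 6: 0xF2 = 11110010 → 4-byte char (#3). Advance 4.
Byte at offset 10: 0xEF = 11101111 → 3-byte char (#4). Advance 3.
Byte at offset 13: 0xF1 = 11110001 → 4-byte char (#5). Advance 4.
Byte at offset 17: 0xEB = 11101011 → 3-byte char (#6). Advance 3.
Byte at offset 20: 0xE2 = 11100010 → 3-byte char (#7). Advance 3.
Byte at offset 23: 0xEF = 11101111 → 3-byte char (#8). Advance 3.
Byte at offset 26: 0xE8 = 11101000 → 3-byte char (#9). Advance 3.
Byte at offset 29: 0xF0 = 11110000 → 4-byte char (#10). Advance 4.
Reached end at offset 33 after 10 code points.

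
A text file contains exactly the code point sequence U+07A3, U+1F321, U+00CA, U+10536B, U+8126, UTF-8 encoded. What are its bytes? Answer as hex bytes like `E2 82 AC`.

DE A3 F0 9F 8C A1 C3 8A F4 85 8D AB E8 84 A6

U+07A3: 2-byte form → DE A3.
U+1F321: 4-byte form → F0 9F 8C A1.
U+00CA: 2-byte form → C3 8A.
U+10536B: 4-byte form → F4 85 8D AB.
U+8126: 3-byte form → E8 84 A6.
Concatenated (15 bytes): DE A3 F0 9F 8C A1 C3 8A F4 85 8D AB E8 84 A6.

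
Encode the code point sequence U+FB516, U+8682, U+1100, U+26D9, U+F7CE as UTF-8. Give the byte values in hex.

F3 BB 94 96 E8 9A 82 E1 84 80 E2 9B 99 EF 9F 8E

U+FB516: 4-byte form → F3 BB 94 96.
U+8682: 3-byte form → E8 9A 82.
U+1100: 3-byte form → E1 84 80.
U+26D9: 3-byte form → E2 9B 99.
U+F7CE: 3-byte form → EF 9F 8E.
Concatenated (16 bytes): F3 BB 94 96 E8 9A 82 E1 84 80 E2 9B 99 EF 9F 8E.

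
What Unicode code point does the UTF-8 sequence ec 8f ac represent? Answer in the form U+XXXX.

Leading byte 0xEC = 11101100 matches 1110xxxx → 3-byte sequence.
Byte 1: 0xEC = 11101100, payload 1100 (4 bits).
Byte 2: 0x8F = 10001111 (10xxxxxx ✓), payload 001111.
Byte 3: 0xAC = 10101100 (10xxxxxx ✓), payload 101100.
Concatenate: 1100001111101100 = 0xC3EC (16 bits → U+C3EC).

U+C3EC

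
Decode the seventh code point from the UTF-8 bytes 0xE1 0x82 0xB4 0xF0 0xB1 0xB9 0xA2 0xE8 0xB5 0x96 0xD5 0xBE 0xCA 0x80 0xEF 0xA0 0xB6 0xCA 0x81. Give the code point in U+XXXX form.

Offset 0: leading byte 0xE1 = 11100001 → 3-byte char #1 = E1 82 B4.
Offset 3: leading byte 0xF0 = 11110000 → 4-byte char #2 = F0 B1 B9 A2.
Offset 7: leading byte 0xE8 = 11101000 → 3-byte char #3 = E8 B5 96.
Offset 10: leading byte 0xD5 = 11010101 → 2-byte char #4 = D5 BE.
Offset 12: leading byte 0xCA = 11001010 → 2-byte char #5 = CA 80.
Offset 14: leading byte 0xEF = 11101111 → 3-byte char #6 = EF A0 B6.
Offset 17: leading byte 0xCA = 11001010 → 2-byte char #7 = CA 81.
Leading byte 0xCA = 11001010 matches 110xxxxx → 2-byte sequence.
Byte 1: 0xCA = 11001010, payload 01010 (5 bits).
Byte 2: 0x81 = 10000001 (10xxxxxx ✓), payload 000001.
Concatenate: 01010000001 = 0x281 (11 bits → U+0281).

U+0281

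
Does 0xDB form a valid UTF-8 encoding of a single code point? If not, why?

Leading byte 0xDB = 11011011 → 2-byte form, but only 1 byte is present.

invalid (sequence truncated)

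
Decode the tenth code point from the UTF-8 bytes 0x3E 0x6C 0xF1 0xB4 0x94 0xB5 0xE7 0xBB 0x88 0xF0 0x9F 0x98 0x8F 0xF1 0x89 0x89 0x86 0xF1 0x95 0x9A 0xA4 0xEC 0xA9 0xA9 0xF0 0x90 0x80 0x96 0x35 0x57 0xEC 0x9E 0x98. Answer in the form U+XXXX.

Offset 0: leading byte 0x3E = 00111110 → 1-byte char #1 = 3E.
Offset 1: leading byte 0x6C = 01101100 → 1-byte char #2 = 6C.
Offset 2: leading byte 0xF1 = 11110001 → 4-byte char #3 = F1 B4 94 B5.
Offset 6: leading byte 0xE7 = 11100111 → 3-byte char #4 = E7 BB 88.
Offset 9: leading byte 0xF0 = 11110000 → 4-byte char #5 = F0 9F 98 8F.
Offset 13: leading byte 0xF1 = 11110001 → 4-byte char #6 = F1 89 89 86.
Offset 17: leading byte 0xF1 = 11110001 → 4-byte char #7 = F1 95 9A A4.
Offset 21: leading byte 0xEC = 11101100 → 3-byte char #8 = EC A9 A9.
Offset 24: leading byte 0xF0 = 11110000 → 4-byte char #9 = F0 90 80 96.
Offset 28: leading byte 0x35 = 00110101 → 1-byte char #10 = 35.
Leading byte 0x35 = 00110101 matches 0xxxxxxx → 1-byte sequence.
Byte 1: 0x35 = 00110101, payload 0110101 (7 bits).
Concatenate: 0110101 = 0x35 (7 bits → U+0035).

U+0035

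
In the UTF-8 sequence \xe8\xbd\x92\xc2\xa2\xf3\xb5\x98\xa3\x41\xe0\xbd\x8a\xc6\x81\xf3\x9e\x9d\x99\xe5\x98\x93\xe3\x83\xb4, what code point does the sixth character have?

Offset 0: leading byte 0xE8 = 11101000 → 3-byte char #1 = E8 BD 92.
Offset 3: leading byte 0xC2 = 11000010 → 2-byte char #2 = C2 A2.
Offset 5: leading byte 0xF3 = 11110011 → 4-byte char #3 = F3 B5 98 A3.
Offset 9: leading byte 0x41 = 01000001 → 1-byte char #4 = 41.
Offset 10: leading byte 0xE0 = 11100000 → 3-byte char #5 = E0 BD 8A.
Offset 13: leading byte 0xC6 = 11000110 → 2-byte char #6 = C6 81.
Leading byte 0xC6 = 11000110 matches 110xxxxx → 2-byte sequence.
Byte 1: 0xC6 = 11000110, payload 00110 (5 bits).
Byte 2: 0x81 = 10000001 (10xxxxxx ✓), payload 000001.
Concatenate: 00110000001 = 0x181 (11 bits → U+0181).

U+0181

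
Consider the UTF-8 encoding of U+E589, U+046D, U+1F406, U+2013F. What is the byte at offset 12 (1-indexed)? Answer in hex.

1-indexed offset 12 is 0-indexed offset 11.
U+E589 → 3-byte form EE 96 89 at offsets 0–2.
U+046D → 2-byte form D1 AD at offsets 3–4.
U+1F406 → 4-byte form F0 9F 90 86 at offsets 5–8.
U+2013F → 4-byte form F0 A0 84 BF at offsets 9–12.
Offset 11 falls in char 4's range; it's byte 3 of F0 A0 84 BF = 0x84.

0x84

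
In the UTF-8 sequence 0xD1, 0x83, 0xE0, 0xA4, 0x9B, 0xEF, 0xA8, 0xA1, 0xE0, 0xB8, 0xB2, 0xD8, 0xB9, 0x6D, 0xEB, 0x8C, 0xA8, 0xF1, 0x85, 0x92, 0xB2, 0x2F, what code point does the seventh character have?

U+B328

Offset 0: leading byte 0xD1 = 11010001 → 2-byte char #1 = D1 83.
Offset 2: leading byte 0xE0 = 11100000 → 3-byte char #2 = E0 A4 9B.
Offset 5: leading byte 0xEF = 11101111 → 3-byte char #3 = EF A8 A1.
Offset 8: leading byte 0xE0 = 11100000 → 3-byte char #4 = E0 B8 B2.
Offset 11: leading byte 0xD8 = 11011000 → 2-byte char #5 = D8 B9.
Offset 13: leading byte 0x6D = 01101101 → 1-byte char #6 = 6D.
Offset 14: leading byte 0xEB = 11101011 → 3-byte char #7 = EB 8C A8.
Leading byte 0xEB = 11101011 matches 1110xxxx → 3-byte sequence.
Byte 1: 0xEB = 11101011, payload 1011 (4 bits).
Byte 2: 0x8C = 10001100 (10xxxxxx ✓), payload 001100.
Byte 3: 0xA8 = 10101000 (10xxxxxx ✓), payload 101000.
Concatenate: 1011001100101000 = 0xB328 (16 bits → U+B328).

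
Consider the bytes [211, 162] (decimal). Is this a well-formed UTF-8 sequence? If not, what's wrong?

valid

Leading byte 0xD3 = 11010011 → 2-byte form.
Continuation bytes 0xA2=10100010 all match 10xxxxxx.
Decoded value 0x4E2 is ≥ 0x80 (shortest form) and not a surrogate.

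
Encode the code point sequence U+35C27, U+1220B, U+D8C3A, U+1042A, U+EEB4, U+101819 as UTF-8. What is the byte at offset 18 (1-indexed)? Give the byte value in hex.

1-indexed offset 18 is 0-indexed offset 17.
U+35C27 → 4-byte form F0 B5 B0 A7 at offsets 0–3.
U+1220B → 4-byte form F0 92 88 8B at offsets 4–7.
U+D8C3A → 4-byte form F3 98 B0 BA at offsets 8–11.
U+1042A → 4-byte form F0 90 90 AA at offsets 12–15.
U+EEB4 → 3-byte form EE BA B4 at offsets 16–18.
Offset 17 falls in char 5's range; it's byte 2 of EE BA B4 = 0xBA.

0xBA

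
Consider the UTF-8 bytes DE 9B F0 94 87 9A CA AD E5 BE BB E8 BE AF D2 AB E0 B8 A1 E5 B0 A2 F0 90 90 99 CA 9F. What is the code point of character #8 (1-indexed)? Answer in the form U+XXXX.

U+5C22

Offset 0: leading byte 0xDE = 11011110 → 2-byte char #1 = DE 9B.
Offset 2: leading byte 0xF0 = 11110000 → 4-byte char #2 = F0 94 87 9A.
Offset 6: leading byte 0xCA = 11001010 → 2-byte char #3 = CA AD.
Offset 8: leading byte 0xE5 = 11100101 → 3-byte char #4 = E5 BE BB.
Offset 11: leading byte 0xE8 = 11101000 → 3-byte char #5 = E8 BE AF.
Offset 14: leading byte 0xD2 = 11010010 → 2-byte char #6 = D2 AB.
Offset 16: leading byte 0xE0 = 11100000 → 3-byte char #7 = E0 B8 A1.
Offset 19: leading byte 0xE5 = 11100101 → 3-byte char #8 = E5 B0 A2.
Leading byte 0xE5 = 11100101 matches 1110xxxx → 3-byte sequence.
Byte 1: 0xE5 = 11100101, payload 0101 (4 bits).
Byte 2: 0xB0 = 10110000 (10xxxxxx ✓), payload 110000.
Byte 3: 0xA2 = 10100010 (10xxxxxx ✓), payload 100010.
Concatenate: 0101110000100010 = 0x5C22 (16 bits → U+5C22).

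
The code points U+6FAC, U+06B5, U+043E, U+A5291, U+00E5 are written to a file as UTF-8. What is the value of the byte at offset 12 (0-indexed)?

U+6FAC → 3-byte form E6 BE AC at offsets 0–2.
U+06B5 → 2-byte form DA B5 at offsets 3–4.
U+043E → 2-byte form D0 BE at offsets 5–6.
U+A5291 → 4-byte form F2 A5 8A 91 at offsets 7–10.
U+00E5 → 2-byte form C3 A5 at offsets 11–12.
Offset 12 falls in char 5's range; it's byte 2 of C3 A5 = 0xA5.

0xA5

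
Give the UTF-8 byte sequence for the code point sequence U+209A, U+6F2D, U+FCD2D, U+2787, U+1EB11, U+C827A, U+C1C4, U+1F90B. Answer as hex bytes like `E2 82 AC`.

E2 82 9A E6 BC AD F3 BC B4 AD E2 9E 87 F0 9E AC 91 F3 88 89 BA EC 87 84 F0 9F A4 8B

U+209A: 3-byte form → E2 82 9A.
U+6F2D: 3-byte form → E6 BC AD.
U+FCD2D: 4-byte form → F3 BC B4 AD.
U+2787: 3-byte form → E2 9E 87.
U+1EB11: 4-byte form → F0 9E AC 91.
U+C827A: 4-byte form → F3 88 89 BA.
U+C1C4: 3-byte form → EC 87 84.
U+1F90B: 4-byte form → F0 9F A4 8B.
Concatenated (28 bytes): E2 82 9A E6 BC AD F3 BC B4 AD E2 9E 87 F0 9E AC 91 F3 88 89 BA EC 87 84 F0 9F A4 8B.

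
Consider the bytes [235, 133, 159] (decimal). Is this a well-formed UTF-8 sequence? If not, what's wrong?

valid

Leading byte 0xEB = 11101011 → 3-byte form.
Continuation bytes 0x85=10000101, 0x9F=10011111 all match 10xxxxxx.
Decoded value 0xB15F is ≥ 0x800 (shortest form) and not a surrogate.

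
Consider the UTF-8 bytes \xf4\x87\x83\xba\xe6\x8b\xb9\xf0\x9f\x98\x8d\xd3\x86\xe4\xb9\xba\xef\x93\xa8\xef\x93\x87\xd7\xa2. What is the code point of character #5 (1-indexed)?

Offset 0: leading byte 0xF4 = 11110100 → 4-byte char #1 = F4 87 83 BA.
Offset 4: leading byte 0xE6 = 11100110 → 3-byte char #2 = E6 8B B9.
Offset 7: leading byte 0xF0 = 11110000 → 4-byte char #3 = F0 9F 98 8D.
Offset 11: leading byte 0xD3 = 11010011 → 2-byte char #4 = D3 86.
Offset 13: leading byte 0xE4 = 11100100 → 3-byte char #5 = E4 B9 BA.
Leading byte 0xE4 = 11100100 matches 1110xxxx → 3-byte sequence.
Byte 1: 0xE4 = 11100100, payload 0100 (4 bits).
Byte 2: 0xB9 = 10111001 (10xxxxxx ✓), payload 111001.
Byte 3: 0xBA = 10111010 (10xxxxxx ✓), payload 111010.
Concatenate: 0100111001111010 = 0x4E7A (16 bits → U+4E7A).

U+4E7A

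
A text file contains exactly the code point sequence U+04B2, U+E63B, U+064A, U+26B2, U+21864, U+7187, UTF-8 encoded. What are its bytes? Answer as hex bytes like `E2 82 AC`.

D2 B2 EE 98 BB D9 8A E2 9A B2 F0 A1 A1 A4 E7 86 87

U+04B2: 2-byte form → D2 B2.
U+E63B: 3-byte form → EE 98 BB.
U+064A: 2-byte form → D9 8A.
U+26B2: 3-byte form → E2 9A B2.
U+21864: 4-byte form → F0 A1 A1 A4.
U+7187: 3-byte form → E7 86 87.
Concatenated (17 bytes): D2 B2 EE 98 BB D9 8A E2 9A B2 F0 A1 A1 A4 E7 86 87.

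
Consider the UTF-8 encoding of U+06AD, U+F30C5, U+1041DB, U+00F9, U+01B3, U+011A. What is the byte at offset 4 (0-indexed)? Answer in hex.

U+06AD → 2-byte form DA AD at offsets 0–1.
U+F30C5 → 4-byte form F3 B3 83 85 at offsets 2–5.
Offset 4 falls in char 2's range; it's byte 3 of F3 B3 83 85 = 0x83.

0x83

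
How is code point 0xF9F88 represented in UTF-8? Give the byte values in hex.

U+F9F88 = 0xF9F88 = 1023880 decimal. In range U+10000–U+10FFFF → 4-byte form: 11110xxx 10xxxxxx 10xxxxxx 10xxxxxx.
Binary (21 bits): 011111001111110001000.
Split 3+6+6+6: 011 | 111001 | 111110 | 001000.
Byte 1: 11110011 = 0xF3.
Byte 2: 10111001 = 0xB9.
Byte 3: 10111110 = 0xBE.
Byte 4: 10001000 = 0x88.

F3 B9 BE 88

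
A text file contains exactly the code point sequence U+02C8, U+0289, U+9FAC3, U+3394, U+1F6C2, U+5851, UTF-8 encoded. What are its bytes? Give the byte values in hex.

CB 88 CA 89 F2 9F AB 83 E3 8E 94 F0 9F 9B 82 E5 A1 91

U+02C8: 2-byte form → CB 88.
U+0289: 2-byte form → CA 89.
U+9FAC3: 4-byte form → F2 9F AB 83.
U+3394: 3-byte form → E3 8E 94.
U+1F6C2: 4-byte form → F0 9F 9B 82.
U+5851: 3-byte form → E5 A1 91.
Concatenated (18 bytes): CB 88 CA 89 F2 9F AB 83 E3 8E 94 F0 9F 9B 82 E5 A1 91.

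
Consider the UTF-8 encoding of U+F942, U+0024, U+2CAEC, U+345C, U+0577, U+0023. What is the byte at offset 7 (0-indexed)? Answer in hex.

U+F942 → 3-byte form EF A5 82 at offsets 0–2.
U+0024 → 1-byte form 24 at offsets 3–3.
U+2CAEC → 4-byte form F0 AC AB AC at offsets 4–7.
Offset 7 falls in char 3's range; it's byte 4 of F0 AC AB AC = 0xAC.

0xAC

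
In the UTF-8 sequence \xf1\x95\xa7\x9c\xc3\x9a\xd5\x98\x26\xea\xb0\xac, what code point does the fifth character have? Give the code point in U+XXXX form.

Offset 0: leading byte 0xF1 = 11110001 → 4-byte char #1 = F1 95 A7 9C.
Offset 4: leading byte 0xC3 = 11000011 → 2-byte char #2 = C3 9A.
Offset 6: leading byte 0xD5 = 11010101 → 2-byte char #3 = D5 98.
Offset 8: leading byte 0x26 = 00100110 → 1-byte char #4 = 26.
Offset 9: leading byte 0xEA = 11101010 → 3-byte char #5 = EA B0 AC.
Leading byte 0xEA = 11101010 matches 1110xxxx → 3-byte sequence.
Byte 1: 0xEA = 11101010, payload 1010 (4 bits).
Byte 2: 0xB0 = 10110000 (10xxxxxx ✓), payload 110000.
Byte 3: 0xAC = 10101100 (10xxxxxx ✓), payload 101100.
Concatenate: 1010110000101100 = 0xAC2C (16 bits → U+AC2C).

U+AC2C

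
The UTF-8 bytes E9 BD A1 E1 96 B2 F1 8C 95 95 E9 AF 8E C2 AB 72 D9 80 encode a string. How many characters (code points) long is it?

7

Byte at offset 0: 0xE9 = 11101001 → 3-byte char (#1). Advance 3.
Byte at offset 3: 0xE1 = 11100001 → 3-byte char (#2). Advance 3.
Byte at offset 6: 0xF1 = 11110001 → 4-byte char (#3). Advance 4.
Byte at offset 10: 0xE9 = 11101001 → 3-byte char (#4). Advance 3.
Byte at offset 13: 0xC2 = 11000010 → 2-byte char (#5). Advance 2.
Byte at offset 15: 0x72 = 01110010 → 1-byte char (#6). Advance 1.
Byte at offset 16: 0xD9 = 11011001 → 2-byte char (#7). Advance 2.
Reached end at offset 18 after 7 code points.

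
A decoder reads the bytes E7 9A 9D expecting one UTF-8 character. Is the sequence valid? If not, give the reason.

valid

Leading byte 0xE7 = 11100111 → 3-byte form.
Continuation bytes 0x9A=10011010, 0x9D=10011101 all match 10xxxxxx.
Decoded value 0x769D is ≥ 0x800 (shortest form) and not a surrogate.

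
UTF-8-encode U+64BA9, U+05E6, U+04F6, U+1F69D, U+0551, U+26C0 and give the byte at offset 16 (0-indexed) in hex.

0x80

U+64BA9 → 4-byte form F1 A4 AE A9 at offsets 0–3.
U+05E6 → 2-byte form D7 A6 at offsets 4–5.
U+04F6 → 2-byte form D3 B6 at offsets 6–7.
U+1F69D → 4-byte form F0 9F 9A 9D at offsets 8–11.
U+0551 → 2-byte form D5 91 at offsets 12–13.
U+26C0 → 3-byte form E2 9B 80 at offsets 14–16.
Offset 16 falls in char 6's range; it's byte 3 of E2 9B 80 = 0x80.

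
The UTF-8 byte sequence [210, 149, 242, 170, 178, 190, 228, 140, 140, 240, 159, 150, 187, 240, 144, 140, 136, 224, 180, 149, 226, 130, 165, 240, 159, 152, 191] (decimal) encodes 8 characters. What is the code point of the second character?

U+AACBE

Offset 0: leading byte 0xD2 = 11010010 → 2-byte char #1 = D2 95.
Offset 2: leading byte 0xF2 = 11110010 → 4-byte char #2 = F2 AA B2 BE.
Leading byte 0xF2 = 11110010 matches 11110xxx → 4-byte sequence.
Byte 1: 0xF2 = 11110010, payload 010 (3 bits).
Byte 2: 0xAA = 10101010 (10xxxxxx ✓), payload 101010.
Byte 3: 0xB2 = 10110010 (10xxxxxx ✓), payload 110010.
Byte 4: 0xBE = 10111110 (10xxxxxx ✓), payload 111110.
Concatenate: 010101010110010111110 = 0xAACBE (21 bits → U+AACBE).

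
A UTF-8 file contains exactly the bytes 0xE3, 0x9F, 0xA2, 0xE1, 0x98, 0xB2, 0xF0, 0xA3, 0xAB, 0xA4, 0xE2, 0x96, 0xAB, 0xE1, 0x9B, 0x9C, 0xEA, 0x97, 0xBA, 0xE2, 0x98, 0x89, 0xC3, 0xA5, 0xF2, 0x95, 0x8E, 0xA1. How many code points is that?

Byte at offset 0: 0xE3 = 11100011 → 3-byte char (#1). Advance 3.
Byte at offset 3: 0xE1 = 11100001 → 3-byte char (#2). Advance 3.
Byte at offset 6: 0xF0 = 11110000 → 4-byte char (#3). Advance 4.
Byte at offset 10: 0xE2 = 11100010 → 3-byte char (#4). Advance 3.
Byte at offset 13: 0xE1 = 11100001 → 3-byte char (#5). Advance 3.
Byte at offset 16: 0xEA = 11101010 → 3-byte char (#6). Advance 3.
Byte at offset 19: 0xE2 = 11100010 → 3-byte char (#7). Advance 3.
Byte at offset 22: 0xC3 = 11000011 → 2-byte char (#8). Advance 2.
Byte at offset 24: 0xF2 = 11110010 → 4-byte char (#9). Advance 4.
Reached end at offset 28 after 9 code points.

9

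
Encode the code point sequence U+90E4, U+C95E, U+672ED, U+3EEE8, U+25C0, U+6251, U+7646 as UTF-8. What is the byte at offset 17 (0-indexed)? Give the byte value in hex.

0xE6

U+90E4 → 3-byte form E9 83 A4 at offsets 0–2.
U+C95E → 3-byte form EC A5 9E at offsets 3–5.
U+672ED → 4-byte form F1 A7 8B AD at offsets 6–9.
U+3EEE8 → 4-byte form F0 BE BB A8 at offsets 10–13.
U+25C0 → 3-byte form E2 97 80 at offsets 14–16.
U+6251 → 3-byte form E6 89 91 at offsets 17–19.
Offset 17 falls in char 6's range; it's byte 1 of E6 89 91 = 0xE6.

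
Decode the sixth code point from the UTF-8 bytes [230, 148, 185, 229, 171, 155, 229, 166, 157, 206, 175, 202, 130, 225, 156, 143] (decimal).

U+170F

Offset 0: leading byte 0xE6 = 11100110 → 3-byte char #1 = E6 94 B9.
Offset 3: leading byte 0xE5 = 11100101 → 3-byte char #2 = E5 AB 9B.
Offset 6: leading byte 0xE5 = 11100101 → 3-byte char #3 = E5 A6 9D.
Offset 9: leading byte 0xCE = 11001110 → 2-byte char #4 = CE AF.
Offset 11: leading byte 0xCA = 11001010 → 2-byte char #5 = CA 82.
Offset 13: leading byte 0xE1 = 11100001 → 3-byte char #6 = E1 9C 8F.
Leading byte 0xE1 = 11100001 matches 1110xxxx → 3-byte sequence.
Byte 1: 0xE1 = 11100001, payload 0001 (4 bits).
Byte 2: 0x9C = 10011100 (10xxxxxx ✓), payload 011100.
Byte 3: 0x8F = 10001111 (10xxxxxx ✓), payload 001111.
Concatenate: 0001011100001111 = 0x170F (16 bits → U+170F).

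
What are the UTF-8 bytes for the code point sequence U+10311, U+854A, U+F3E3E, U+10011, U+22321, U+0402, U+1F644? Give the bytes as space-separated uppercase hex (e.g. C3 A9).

U+10311: 4-byte form → F0 90 8C 91.
U+854A: 3-byte form → E8 95 8A.
U+F3E3E: 4-byte form → F3 B3 B8 BE.
U+10011: 4-byte form → F0 90 80 91.
U+22321: 4-byte form → F0 A2 8C A1.
U+0402: 2-byte form → D0 82.
U+1F644: 4-byte form → F0 9F 99 84.
Concatenated (25 bytes): F0 90 8C 91 E8 95 8A F3 B3 B8 BE F0 90 80 91 F0 A2 8C A1 D0 82 F0 9F 99 84.

F0 90 8C 91 E8 95 8A F3 B3 B8 BE F0 90 80 91 F0 A2 8C A1 D0 82 F0 9F 99 84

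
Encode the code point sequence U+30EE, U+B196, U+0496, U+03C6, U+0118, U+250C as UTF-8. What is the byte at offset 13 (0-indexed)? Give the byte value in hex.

0x94

U+30EE → 3-byte form E3 83 AE at offsets 0–2.
U+B196 → 3-byte form EB 86 96 at offsets 3–5.
U+0496 → 2-byte form D2 96 at offsets 6–7.
U+03C6 → 2-byte form CF 86 at offsets 8–9.
U+0118 → 2-byte form C4 98 at offsets 10–11.
U+250C → 3-byte form E2 94 8C at offsets 12–14.
Offset 13 falls in char 6's range; it's byte 2 of E2 94 8C = 0x94.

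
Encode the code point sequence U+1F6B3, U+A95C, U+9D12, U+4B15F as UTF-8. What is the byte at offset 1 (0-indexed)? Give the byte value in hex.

0x9F

U+1F6B3 → 4-byte form F0 9F 9A B3 at offsets 0–3.
Offset 1 falls in char 1's range; it's byte 2 of F0 9F 9A B3 = 0x9F.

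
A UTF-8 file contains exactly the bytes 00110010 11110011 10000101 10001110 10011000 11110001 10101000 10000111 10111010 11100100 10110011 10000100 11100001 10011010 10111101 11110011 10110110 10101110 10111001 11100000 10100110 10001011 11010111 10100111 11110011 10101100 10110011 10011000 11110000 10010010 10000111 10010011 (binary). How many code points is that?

10

Byte at offset 0: 0x32 = 00110010 → 1-byte char (#1). Advance 1.
Byte at offset 1: 0xF3 = 11110011 → 4-byte char (#2). Advance 4.
Byte at offset 5: 0xF1 = 11110001 → 4-byte char (#3). Advance 4.
Byte at offset 9: 0xE4 = 11100100 → 3-byte char (#4). Advance 3.
Byte at offset 12: 0xE1 = 11100001 → 3-byte char (#5). Advance 3.
Byte at offset 15: 0xF3 = 11110011 → 4-byte char (#6). Advance 4.
Byte at offset 19: 0xE0 = 11100000 → 3-byte char (#7). Advance 3.
Byte at offset 22: 0xD7 = 11010111 → 2-byte char (#8). Advance 2.
Byte at offset 24: 0xF3 = 11110011 → 4-byte char (#9). Advance 4.
Byte at offset 28: 0xF0 = 11110000 → 4-byte char (#10). Advance 4.
Reached end at offset 32 after 10 code points.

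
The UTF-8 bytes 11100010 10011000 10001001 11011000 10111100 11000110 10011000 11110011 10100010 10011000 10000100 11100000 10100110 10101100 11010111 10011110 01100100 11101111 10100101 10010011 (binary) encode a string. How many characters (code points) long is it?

8

Byte at offset 0: 0xE2 = 11100010 → 3-byte char (#1). Advance 3.
Byte at offset 3: 0xD8 = 11011000 → 2-byte char (#2). Advance 2.
Byte at offset 5: 0xC6 = 11000110 → 2-byte char (#3). Advance 2.
Byte at offset 7: 0xF3 = 11110011 → 4-byte char (#4). Advance 4.
Byte at offset 11: 0xE0 = 11100000 → 3-byte char (#5). Advance 3.
Byte at offset 14: 0xD7 = 11010111 → 2-byte char (#6). Advance 2.
Byte at offset 16: 0x64 = 01100100 → 1-byte char (#7). Advance 1.
Byte at offset 17: 0xEF = 11101111 → 3-byte char (#8). Advance 3.
Reached end at offset 20 after 8 code points.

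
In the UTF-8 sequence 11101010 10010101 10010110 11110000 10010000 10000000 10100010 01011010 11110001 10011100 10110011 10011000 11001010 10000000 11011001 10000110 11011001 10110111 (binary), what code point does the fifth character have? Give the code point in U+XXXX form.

Offset 0: leading byte 0xEA = 11101010 → 3-byte char #1 = EA 95 96.
Offset 3: leading byte 0xF0 = 11110000 → 4-byte char #2 = F0 90 80 A2.
Offset 7: leading byte 0x5A = 01011010 → 1-byte char #3 = 5A.
Offset 8: leading byte 0xF1 = 11110001 → 4-byte char #4 = F1 9C B3 98.
Offset 12: leading byte 0xCA = 11001010 → 2-byte char #5 = CA 80.
Leading byte 0xCA = 11001010 matches 110xxxxx → 2-byte sequence.
Byte 1: 0xCA = 11001010, payload 01010 (5 bits).
Byte 2: 0x80 = 10000000 (10xxxxxx ✓), payload 000000.
Concatenate: 01010000000 = 0x280 (11 bits → U+0280).

U+0280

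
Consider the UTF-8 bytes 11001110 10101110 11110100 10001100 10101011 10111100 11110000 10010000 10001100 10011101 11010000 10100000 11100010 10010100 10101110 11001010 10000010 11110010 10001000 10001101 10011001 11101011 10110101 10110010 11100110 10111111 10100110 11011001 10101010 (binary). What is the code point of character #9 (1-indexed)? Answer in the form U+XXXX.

Offset 0: leading byte 0xCE = 11001110 → 2-byte char #1 = CE AE.
Offset 2: leading byte 0xF4 = 11110100 → 4-byte char #2 = F4 8C AB BC.
Offset 6: leading byte 0xF0 = 11110000 → 4-byte char #3 = F0 90 8C 9D.
Offset 10: leading byte 0xD0 = 11010000 → 2-byte char #4 = D0 A0.
Offset 12: leading byte 0xE2 = 11100010 → 3-byte char #5 = E2 94 AE.
Offset 15: leading byte 0xCA = 11001010 → 2-byte char #6 = CA 82.
Offset 17: leading byte 0xF2 = 11110010 → 4-byte char #7 = F2 88 8D 99.
Offset 21: leading byte 0xEB = 11101011 → 3-byte char #8 = EB B5 B2.
Offset 24: leading byte 0xE6 = 11100110 → 3-byte char #9 = E6 BF A6.
Leading byte 0xE6 = 11100110 matches 1110xxxx → 3-byte sequence.
Byte 1: 0xE6 = 11100110, payload 0110 (4 bits).
Byte 2: 0xBF = 10111111 (10xxxxxx ✓), payload 111111.
Byte 3: 0xA6 = 10100110 (10xxxxxx ✓), payload 100110.
Concatenate: 0110111111100110 = 0x6FE6 (16 bits → U+6FE6).

U+6FE6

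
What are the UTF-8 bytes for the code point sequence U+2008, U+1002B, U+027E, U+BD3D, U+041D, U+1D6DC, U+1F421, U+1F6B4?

U+2008: 3-byte form → E2 80 88.
U+1002B: 4-byte form → F0 90 80 AB.
U+027E: 2-byte form → C9 BE.
U+BD3D: 3-byte form → EB B4 BD.
U+041D: 2-byte form → D0 9D.
U+1D6DC: 4-byte form → F0 9D 9B 9C.
U+1F421: 4-byte form → F0 9F 90 A1.
U+1F6B4: 4-byte form → F0 9F 9A B4.
Concatenated (26 bytes): E2 80 88 F0 90 80 AB C9 BE EB B4 BD D0 9D F0 9D 9B 9C F0 9F 90 A1 F0 9F 9A B4.

E2 80 88 F0 90 80 AB C9 BE EB B4 BD D0 9D F0 9D 9B 9C F0 9F 90 A1 F0 9F 9A B4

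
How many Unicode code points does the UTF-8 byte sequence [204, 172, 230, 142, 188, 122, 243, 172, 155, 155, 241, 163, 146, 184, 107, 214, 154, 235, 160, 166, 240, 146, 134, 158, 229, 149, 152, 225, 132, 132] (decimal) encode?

Byte at offset 0: 0xCC = 11001100 → 2-byte char (#1). Advance 2.
Byte at offset 2: 0xE6 = 11100110 → 3-byte char (#2). Advance 3.
Byte at offset 5: 0x7A = 01111010 → 1-byte char (#3). Advance 1.
Byte at offset 6: 0xF3 = 11110011 → 4-byte char (#4). Advance 4.
Byte at offset 10: 0xF1 = 11110001 → 4-byte char (#5). Advance 4.
Byte at offset 14: 0x6B = 01101011 → 1-byte char (#6). Advance 1.
Byte at offset 15: 0xD6 = 11010110 → 2-byte char (#7). Advance 2.
Byte at offset 17: 0xEB = 11101011 → 3-byte char (#8). Advance 3.
Byte at offset 20: 0xF0 = 11110000 → 4-byte char (#9). Advance 4.
Byte at offset 24: 0xE5 = 11100101 → 3-byte char (#10). Advance 3.
Byte at offset 27: 0xE1 = 11100001 → 3-byte char (#11). Advance 3.
Reached end at offset 30 after 11 code points.

11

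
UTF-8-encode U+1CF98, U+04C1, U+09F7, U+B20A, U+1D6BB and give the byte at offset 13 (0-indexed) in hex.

0x9D

U+1CF98 → 4-byte form F0 9C BE 98 at offsets 0–3.
U+04C1 → 2-byte form D3 81 at offsets 4–5.
U+09F7 → 3-byte form E0 A7 B7 at offsets 6–8.
U+B20A → 3-byte form EB 88 8A at offsets 9–11.
U+1D6BB → 4-byte form F0 9D 9A BB at offsets 12–15.
Offset 13 falls in char 5's range; it's byte 2 of F0 9D 9A BB = 0x9D.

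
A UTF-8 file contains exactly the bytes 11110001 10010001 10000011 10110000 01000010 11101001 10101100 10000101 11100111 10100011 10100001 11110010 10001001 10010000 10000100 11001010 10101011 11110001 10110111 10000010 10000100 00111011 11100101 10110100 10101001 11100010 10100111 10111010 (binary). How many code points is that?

Byte at offset 0: 0xF1 = 11110001 → 4-byte char (#1). Advance 4.
Byte at offset 4: 0x42 = 01000010 → 1-byte char (#2). Advance 1.
Byte at offset 5: 0xE9 = 11101001 → 3-byte char (#3). Advance 3.
Byte at offset 8: 0xE7 = 11100111 → 3-byte char (#4). Advance 3.
Byte at offset 11: 0xF2 = 11110010 → 4-byte char (#5). Advance 4.
Byte at offset 15: 0xCA = 11001010 → 2-byte char (#6). Advance 2.
Byte at offset 17: 0xF1 = 11110001 → 4-byte char (#7). Advance 4.
Byte at offset 21: 0x3B = 00111011 → 1-byte char (#8). Advance 1.
Byte at offset 22: 0xE5 = 11100101 → 3-byte char (#9). Advance 3.
Byte at offset 25: 0xE2 = 11100010 → 3-byte char (#10). Advance 3.
Reached end at offset 28 after 10 code points.

10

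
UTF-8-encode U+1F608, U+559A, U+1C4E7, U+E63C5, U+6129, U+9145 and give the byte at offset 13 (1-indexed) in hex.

1-indexed offset 13 is 0-indexed offset 12.
U+1F608 → 4-byte form F0 9F 98 88 at offsets 0–3.
U+559A → 3-byte form E5 96 9A at offsets 4–6.
U+1C4E7 → 4-byte form F0 9C 93 A7 at offsets 7–10.
U+E63C5 → 4-byte form F3 A6 8F 85 at offsets 11–14.
Offset 12 falls in char 4's range; it's byte 2 of F3 A6 8F 85 = 0xA6.

0xA6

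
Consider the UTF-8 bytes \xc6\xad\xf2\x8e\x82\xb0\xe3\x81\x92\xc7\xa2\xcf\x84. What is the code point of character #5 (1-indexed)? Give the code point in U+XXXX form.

U+03C4

Offset 0: leading byte 0xC6 = 11000110 → 2-byte char #1 = C6 AD.
Offset 2: leading byte 0xF2 = 11110010 → 4-byte char #2 = F2 8E 82 B0.
Offset 6: leading byte 0xE3 = 11100011 → 3-byte char #3 = E3 81 92.
Offset 9: leading byte 0xC7 = 11000111 → 2-byte char #4 = C7 A2.
Offset 11: leading byte 0xCF = 11001111 → 2-byte char #5 = CF 84.
Leading byte 0xCF = 11001111 matches 110xxxxx → 2-byte sequence.
Byte 1: 0xCF = 11001111, payload 01111 (5 bits).
Byte 2: 0x84 = 10000100 (10xxxxxx ✓), payload 000100.
Concatenate: 01111000100 = 0x3C4 (11 bits → U+03C4).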